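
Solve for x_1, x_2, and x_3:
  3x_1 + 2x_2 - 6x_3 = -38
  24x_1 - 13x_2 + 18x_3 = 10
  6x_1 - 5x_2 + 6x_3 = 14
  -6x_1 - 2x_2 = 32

x_1 = -4, x_2 = -4, x_3 = 3

Row-reduce the augmented matrix:
R1 ← R1 / (3).
R2 ← R2 − 24·R1.
R3 ← R3 − 6·R1.
R4 ← R4 + 6·R1.
R2 ← R2 / (-29).
R1 ← R1 − 2/3·R2.
R3 ← R3 + 9·R2.
R4 ← R4 − 2·R2.
R3 ← R3 / (-72/29).
R1 ← R1 + 14/29·R3.
R2 ← R2 + 66/29·R3.
R4 ← R4 + 216/29·R3.
R4 reduces to 0 = 0, so the extra equation is consistent.
Reading off the reduced rows gives x_1 = -4, x_2 = -4, x_3 = 3.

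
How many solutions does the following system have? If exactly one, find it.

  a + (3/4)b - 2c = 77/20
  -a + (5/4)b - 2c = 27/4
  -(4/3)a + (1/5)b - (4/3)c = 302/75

Row-reduce the augmented matrix:
R2 ← R2 + 1·R1.
R3 ← R3 + 4/3·R1.
R2 ← R2 / (2).
R1 ← R1 − 3/4·R2.
R3 ← R3 − 6/5·R2.
R3 ← R3 / (-8/5).
R1 ← R1 + 1/2·R3.
R2 ← R2 + 2·R3.
Reading off the reduced rows gives a = -1, b = 9/5, c = -7/4.

a = -1, b = 9/5, c = -7/4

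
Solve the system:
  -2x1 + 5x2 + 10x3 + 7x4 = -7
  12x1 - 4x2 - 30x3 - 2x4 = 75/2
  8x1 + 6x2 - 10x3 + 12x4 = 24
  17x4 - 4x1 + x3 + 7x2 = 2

no solution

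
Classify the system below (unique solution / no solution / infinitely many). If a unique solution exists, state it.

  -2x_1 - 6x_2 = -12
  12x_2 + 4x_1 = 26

no solution

Row-reduce:
R1 ← R1 / (-2).
R2 ← R2 − 4·R1.
Row 2 reduces to 0 = 2, a contradiction. The system is inconsistent.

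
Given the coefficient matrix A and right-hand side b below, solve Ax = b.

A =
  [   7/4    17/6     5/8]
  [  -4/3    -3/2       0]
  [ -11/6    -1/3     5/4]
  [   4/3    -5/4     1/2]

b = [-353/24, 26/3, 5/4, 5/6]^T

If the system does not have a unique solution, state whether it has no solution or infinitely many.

no solution

Row-reduce:
R1 ← R1 / (7/4).
R2 ← R2 + 4/3·R1.
R3 ← R3 + 11/6·R1.
R4 ← R4 − 4/3·R1.
R2 ← R2 / (83/126).
R1 ← R1 − 34/21·R2.
R3 ← R3 − 166/63·R2.
R4 ← R4 + 859/252·R2.
Swap R3 and R4.
R3 ← R3 / (413/166).
R1 ← R1 + 135/166·R3.
R2 ← R2 − 60/83·R3.
Row 4 reduces to 0 = -4, a contradiction. The system is inconsistent.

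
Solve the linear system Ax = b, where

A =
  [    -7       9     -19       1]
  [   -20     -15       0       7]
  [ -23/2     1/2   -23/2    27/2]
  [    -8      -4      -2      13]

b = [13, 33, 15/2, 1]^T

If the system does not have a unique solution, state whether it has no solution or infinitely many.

infinitely many solutions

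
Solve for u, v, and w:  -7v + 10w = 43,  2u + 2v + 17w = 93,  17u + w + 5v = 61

Row-reduce the augmented matrix:
Swap R1 and R2.
R1 ← R1 / (2).
R3 ← R3 − 17·R1.
R2 ← R2 / (-7).
R1 ← R1 − 1·R2.
R3 ← R3 + 12·R2.
R3 ← R3 / (-2249/14).
R1 ← R1 − 139/14·R3.
R2 ← R2 + 10/7·R3.
Reading off the reduced rows gives u = 3, v = 1, w = 5.

u = 3, v = 1, w = 5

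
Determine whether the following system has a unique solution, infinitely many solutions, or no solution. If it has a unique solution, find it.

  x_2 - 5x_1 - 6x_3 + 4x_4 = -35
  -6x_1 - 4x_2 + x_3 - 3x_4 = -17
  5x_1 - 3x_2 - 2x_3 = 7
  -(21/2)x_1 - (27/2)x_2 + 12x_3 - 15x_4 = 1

no solution

Row-reduce:
R1 ← R1 / (-5).
R2 ← R2 + 6·R1.
R3 ← R3 − 5·R1.
R4 ← R4 + 21/2·R1.
R2 ← R2 / (-26/5).
R1 ← R1 + 1/5·R2.
R3 ← R3 + 2·R2.
R4 ← R4 + 78/5·R2.
R3 ← R3 / (-145/13).
R1 ← R1 − 23/26·R3.
R2 ← R2 + 41/26·R3.
Row 4 reduces to 0 = -1/2, a contradiction. The system is inconsistent.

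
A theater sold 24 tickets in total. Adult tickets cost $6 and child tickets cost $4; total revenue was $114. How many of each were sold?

adult tickets: 9, child tickets: 15

Let a = adult tickets, c = child tickets.
  a + c = 24
  4c + 6a = 114
Row-reduce the augmented matrix:
R2 ← R2 − 6·R1.
R2 ← R2 / (-2).
R1 ← R1 − 1·R2.
Reading off the reduced rows gives a = 9, c = 15.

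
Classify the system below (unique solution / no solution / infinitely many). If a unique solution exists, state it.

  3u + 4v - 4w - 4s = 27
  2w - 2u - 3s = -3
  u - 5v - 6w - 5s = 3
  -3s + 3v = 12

Row-reduce the augmented matrix:
R1 ← R1 / (3).
R2 ← R2 + 2·R1.
R3 ← R3 − 1·R1.
R2 ← R2 / (8/3).
R1 ← R1 − 4/3·R2.
R3 ← R3 + 19/3·R2.
R4 ← R4 − 3·R2.
R3 ← R3 / (-25/4).
R1 ← R1 + 1·R3.
R2 ← R2 + 1/4·R3.
R4 ← R4 − 3/4·R3.
R4 ← R4 / (33/25).
R1 ← R1 − 106/25·R4.
R2 ← R2 + 36/25·R4.
R3 ← R3 − 137/50·R4.
Reading off the reduced rows gives u = 1, v = 3, w = -2, s = -1.

u = 1, v = 3, w = -2, s = -1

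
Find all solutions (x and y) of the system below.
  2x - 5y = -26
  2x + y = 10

x = 2, y = 6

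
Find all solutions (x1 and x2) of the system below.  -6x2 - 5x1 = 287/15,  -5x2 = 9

Row-reduce the augmented matrix:
R1 ← R1 / (-5).
R2 ← R2 / (-5).
R1 ← R1 − 6/5·R2.
Reading off the reduced rows gives x1 = -5/3, x2 = -9/5.

x1 = -5/3, x2 = -9/5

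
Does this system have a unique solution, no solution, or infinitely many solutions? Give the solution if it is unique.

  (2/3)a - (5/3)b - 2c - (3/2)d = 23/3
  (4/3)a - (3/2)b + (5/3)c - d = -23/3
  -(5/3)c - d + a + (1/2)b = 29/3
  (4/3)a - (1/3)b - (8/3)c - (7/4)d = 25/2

Row-reduce:
R1 ← R1 / (2/3).
R2 ← R2 − 4/3·R1.
R3 ← R3 − 1·R1.
R4 ← R4 − 4/3·R1.
R2 ← R2 / (11/6).
R1 ← R1 + 5/2·R2.
R3 ← R3 − 3·R2.
R4 ← R4 − 3·R2.
R3 ← R3 / (-262/33).
R1 ← R1 − 52/11·R3.
R2 ← R2 − 34/11·R3.
R4 ← R4 + 262/33·R3.
Row 4 reduces to 0 = -1, a contradiction. The system is inconsistent.

no solution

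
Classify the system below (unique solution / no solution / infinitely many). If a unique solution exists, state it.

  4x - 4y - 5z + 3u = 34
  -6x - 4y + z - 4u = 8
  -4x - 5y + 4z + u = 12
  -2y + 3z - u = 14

x = 4, y = -6, z = 0, u = -2

Row-reduce the augmented matrix:
R1 ← R1 / (4).
R2 ← R2 + 6·R1.
R3 ← R3 + 4·R1.
R2 ← R2 / (-10).
R1 ← R1 + 1·R2.
R3 ← R3 + 9·R2.
R4 ← R4 + 2·R2.
R3 ← R3 / (97/20).
R1 ← R1 + 3/5·R3.
R2 ← R2 − 13/20·R3.
R4 ← R4 − 43/10·R3.
R4 ← R4 / (-412/97).
R1 ← R1 − 221/194·R4.
R2 ← R2 + 51/97·R4.
R3 ← R3 − 71/97·R4.
Reading off the reduced rows gives x = 4, y = -6, z = 0, u = -2.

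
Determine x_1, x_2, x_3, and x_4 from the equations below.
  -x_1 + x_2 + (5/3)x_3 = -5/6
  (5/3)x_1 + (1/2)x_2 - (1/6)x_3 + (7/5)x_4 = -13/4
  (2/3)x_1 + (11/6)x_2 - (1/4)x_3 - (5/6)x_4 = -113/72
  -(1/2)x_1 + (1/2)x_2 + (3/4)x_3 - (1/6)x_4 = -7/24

Row-reduce the augmented matrix:
R1 ← R1 / (-1).
R2 ← R2 − 5/3·R1.
R3 ← R3 − 2/3·R1.
R4 ← R4 + 1/2·R1.
R2 ← R2 / (13/6).
R1 ← R1 + 1·R2.
R3 ← R3 − 5/2·R2.
R3 ← R3 / (-1007/468).
R1 ← R1 + 6/13·R3.
R2 ← R2 − 47/39·R3.
R4 ← R4 + 1/12·R3.
R4 ← R4 / (-217/3021).
R1 ← R1 − 5898/5035·R4.
R2 ← R2 + 3652/5035·R4.
R3 ← R3 − 1146/1007·R4.
Reading off the reduced rows gives x_1 = -2, x_2 = -1/3, x_3 = -3/2, x_4 = 0.

x_1 = -2, x_2 = -1/3, x_3 = -3/2, x_4 = 0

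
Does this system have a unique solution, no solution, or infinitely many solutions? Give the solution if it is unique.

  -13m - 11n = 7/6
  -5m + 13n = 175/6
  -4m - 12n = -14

Row-reduce the augmented matrix:
R1 ← R1 / (-13).
R2 ← R2 + 5·R1.
R3 ← R3 + 4·R1.
R2 ← R2 / (224/13).
R1 ← R1 − 11/13·R2.
R3 ← R3 + 112/13·R2.
R3 reduces to 0 = 0, so the extra equation is consistent.
Reading off the reduced rows gives m = -3/2, n = 5/3.

m = -3/2, n = 5/3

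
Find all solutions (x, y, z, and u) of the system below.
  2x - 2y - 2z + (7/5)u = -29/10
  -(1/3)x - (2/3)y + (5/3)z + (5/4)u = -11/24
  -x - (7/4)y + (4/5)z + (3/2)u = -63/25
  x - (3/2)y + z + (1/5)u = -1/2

x = 1/2, y = 1, z = 3/5, u = -1/2

Row-reduce the augmented matrix:
R1 ← R1 / (2).
R2 ← R2 + 1/3·R1.
R3 ← R3 + 1·R1.
R4 ← R4 − 1·R1.
R2 ← R2 / (-1).
R1 ← R1 + 1·R2.
R3 ← R3 + 11/4·R2.
R4 ← R4 + 1/2·R2.
R3 ← R3 / (-58/15).
R1 ← R1 + 7/3·R3.
R2 ← R2 + 4/3·R3.
R4 ← R4 − 4/3·R3.
R4 ← R4 / (-274/145).
R1 ← R1 − 1627/4640·R4.
R2 ← R2 + 969/1160·R4.
R3 ← R3 − 451/928·R4.
Reading off the reduced rows gives x = 1/2, y = 1, z = 3/5, u = -1/2.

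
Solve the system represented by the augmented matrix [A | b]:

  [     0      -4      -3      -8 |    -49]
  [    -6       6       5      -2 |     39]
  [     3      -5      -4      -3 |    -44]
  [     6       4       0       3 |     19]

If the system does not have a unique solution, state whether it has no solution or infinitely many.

Row-reduce:
Swap R1 and R2.
R1 ← R1 / (-6).
R3 ← R3 − 3·R1.
R4 ← R4 − 6·R1.
R2 ← R2 / (-4).
R1 ← R1 + 1·R2.
R3 ← R3 + 2·R2.
R4 ← R4 − 10·R2.
Swap R3 and R4.
R3 ← R3 / (-5/2).
R1 ← R1 + 1/12·R3.
R2 ← R2 − 3/4·R3.
Rank is 3 with 4 unknowns, leaving x_4 free.

infinitely many solutions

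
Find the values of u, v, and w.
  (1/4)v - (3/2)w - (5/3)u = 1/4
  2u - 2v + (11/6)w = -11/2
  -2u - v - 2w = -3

Row-reduce the augmented matrix:
R1 ← R1 / (-5/3).
R2 ← R2 − 2·R1.
R3 ← R3 + 2·R1.
R2 ← R2 / (-17/10).
R1 ← R1 + 3/20·R2.
R3 ← R3 + 13/10·R2.
R3 ← R3 / (-23/102).
R1 ← R1 − 61/68·R3.
R2 ← R2 + 1/51·R3.
Reading off the reduced rows gives u = 3, v = 3, w = -3.

u = 3, v = 3, w = -3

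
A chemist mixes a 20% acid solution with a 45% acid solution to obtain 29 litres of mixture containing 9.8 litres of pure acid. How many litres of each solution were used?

Let a = litres of solution A, b = litres of solution B.
  b + a = 29
  (1/5)a + (9/20)b = 49/5
From equation 1: a = 29 − b.
Substitute into equation 2 and solve: b = 16.
Then a = 13.

litres of solution A: 13, litres of solution B: 16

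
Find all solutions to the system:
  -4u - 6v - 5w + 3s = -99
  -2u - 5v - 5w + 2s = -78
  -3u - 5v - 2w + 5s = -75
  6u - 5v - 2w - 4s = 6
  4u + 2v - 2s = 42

u = 6, v = 6, w = 6, s = -3

Row-reduce the augmented matrix:
R1 ← R1 / (-4).
R2 ← R2 + 2·R1.
R3 ← R3 + 3·R1.
R4 ← R4 − 6·R1.
R5 ← R5 − 4·R1.
R2 ← R2 / (-2).
R1 ← R1 − 3/2·R2.
R3 ← R3 + 1/2·R2.
R4 ← R4 + 14·R2.
R5 ← R5 + 4·R2.
R3 ← R3 / (19/8).
R1 ← R1 + 5/8·R3.
R2 ← R2 − 5/4·R3.
R4 ← R4 − 8·R3.
R4 ← R4 / (-225/19).
R1 ← R1 − 6/19·R4.
R2 ← R2 + 31/19·R4.
R3 ← R3 − 21/19·R4.
R5 reduces to 0 = 0, so the extra equation is consistent.
Reading off the reduced rows gives u = 6, v = 6, w = 6, s = -3.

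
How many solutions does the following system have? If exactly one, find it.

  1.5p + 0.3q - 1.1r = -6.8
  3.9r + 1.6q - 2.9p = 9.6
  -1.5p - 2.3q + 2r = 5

p = -6, q = 0, r = -2

Row-reduce the augmented matrix:
R1 ← R1 / (3/2).
R2 ← R2 + 29/10·R1.
R3 ← R3 + 3/2·R1.
R2 ← R2 / (109/50).
R1 ← R1 − 1/5·R2.
R3 ← R3 + 2·R2.
R3 ← R3 / (8263/3270).
R1 ← R1 + 293/327·R3.
R2 ← R2 − 266/327·R3.
Reading off the reduced rows gives p = -6, q = 0, r = -2.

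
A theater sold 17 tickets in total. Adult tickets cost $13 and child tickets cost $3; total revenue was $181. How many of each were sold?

adult tickets: 13, child tickets: 4

Let a = adult tickets, c = child tickets.
  a + c = 17
  13a + 3c = 181
From equation 1: a = 17 − c.
Substitute into equation 2 and solve: c = 4.
Then a = 13.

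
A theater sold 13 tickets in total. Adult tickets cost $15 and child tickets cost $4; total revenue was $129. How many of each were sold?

adult tickets: 7, child tickets: 6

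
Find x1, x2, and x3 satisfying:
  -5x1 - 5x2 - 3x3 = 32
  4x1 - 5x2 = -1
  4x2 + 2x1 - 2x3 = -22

Row-reduce the augmented matrix:
R1 ← R1 / (-5).
R2 ← R2 − 4·R1.
R3 ← R3 − 2·R1.
R2 ← R2 / (-9).
R1 ← R1 − 1·R2.
R3 ← R3 − 2·R2.
R3 ← R3 / (-56/15).
R1 ← R1 − 1/3·R3.
R2 ← R2 − 4/15·R3.
Reading off the reduced rows gives x1 = -4, x2 = -3, x3 = 1.

x1 = -4, x2 = -3, x3 = 1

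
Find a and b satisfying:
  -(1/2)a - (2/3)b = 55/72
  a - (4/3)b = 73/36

a = 1/4, b = -4/3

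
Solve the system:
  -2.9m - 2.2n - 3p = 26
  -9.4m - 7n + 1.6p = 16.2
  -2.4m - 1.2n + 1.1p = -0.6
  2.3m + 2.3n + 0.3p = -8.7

m = -2, n = -1, p = -6

Row-reduce the augmented matrix:
R1 ← R1 / (-29/10).
R2 ← R2 + 47/5·R1.
R3 ← R3 + 12/5·R1.
R4 ← R4 − 23/10·R1.
R2 ← R2 / (19/145).
R1 ← R1 − 22/29·R2.
R3 ← R3 − 18/29·R2.
R4 ← R4 − 161/290·R2.
R3 ← R3 / (-9511/190).
R1 ← R1 + 1226/19·R3.
R2 ← R2 − 1642/19·R3.
R4 ← R4 + 9511/190·R3.
R4 reduces to 0 = 0, so the extra equation is consistent.
Reading off the reduced rows gives m = -2, n = -1, p = -6.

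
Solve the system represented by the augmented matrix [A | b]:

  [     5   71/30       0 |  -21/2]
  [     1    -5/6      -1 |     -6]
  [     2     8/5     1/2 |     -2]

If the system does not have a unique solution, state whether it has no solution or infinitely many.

no solution

Row-reduce:
R1 ← R1 / (5).
R2 ← R2 − 1·R1.
R3 ← R3 − 2·R1.
R2 ← R2 / (-98/75).
R1 ← R1 − 71/150·R2.
R3 ← R3 − 49/75·R2.
Row 3 reduces to 0 = 1/4, a contradiction. The system is inconsistent.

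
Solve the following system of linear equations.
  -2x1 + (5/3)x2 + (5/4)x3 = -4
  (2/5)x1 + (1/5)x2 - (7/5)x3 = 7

infinitely many solutions

Row-reduce:
R1 ← R1 / (-2).
R2 ← R2 − 2/5·R1.
R2 ← R2 / (8/15).
R1 ← R1 + 5/6·R2.
Rank is 2 with 3 unknowns, leaving x3 free.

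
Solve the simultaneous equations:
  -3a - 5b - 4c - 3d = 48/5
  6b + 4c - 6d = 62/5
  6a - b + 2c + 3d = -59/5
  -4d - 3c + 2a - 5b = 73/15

Row-reduce the augmented matrix:
R1 ← R1 / (-3).
R3 ← R3 − 6·R1.
R4 ← R4 − 2·R1.
R2 ← R2 / (6).
R1 ← R1 − 5/3·R2.
R3 ← R3 + 11·R2.
R4 ← R4 + 25/3·R2.
R3 ← R3 / (4/3).
R1 ← R1 − 2/9·R3.
R2 ← R2 − 2/3·R3.
R4 ← R4 + 1/9·R3.
R4 ← R4 / (-31/2).
R1 ← R1 − 5·R4.
R2 ← R2 − 6·R4.
R3 ← R3 + 21/2·R4.
Reading off the reduced rows gives a = -5/3, b = -1, c = 8/5, d = -2.

a = -5/3, b = -1, c = 8/5, d = -2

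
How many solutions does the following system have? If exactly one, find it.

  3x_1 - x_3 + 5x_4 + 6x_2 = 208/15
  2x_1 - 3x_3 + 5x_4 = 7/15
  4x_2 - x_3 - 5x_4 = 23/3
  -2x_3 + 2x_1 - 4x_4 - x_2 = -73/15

Row-reduce the augmented matrix:
R1 ← R1 / (3).
R2 ← R2 − 2·R1.
R4 ← R4 − 2·R1.
R2 ← R2 / (-4).
R1 ← R1 − 2·R2.
R3 ← R3 − 4·R2.
R4 ← R4 + 5·R2.
R3 ← R3 / (-10/3).
R1 ← R1 + 3/2·R3.
R2 ← R2 − 7/12·R3.
R4 ← R4 − 19/12·R3.
R4 ← R4 / (-11).
R1 ← R1 − 4·R4.
R2 ← R2 + 1·R4.
R3 ← R3 − 1·R4.
Reading off the reduced rows gives x_1 = -3/5, x_2 = 7/3, x_3 = 0, x_4 = 1/3.

x_1 = -3/5, x_2 = 7/3, x_3 = 0, x_4 = 1/3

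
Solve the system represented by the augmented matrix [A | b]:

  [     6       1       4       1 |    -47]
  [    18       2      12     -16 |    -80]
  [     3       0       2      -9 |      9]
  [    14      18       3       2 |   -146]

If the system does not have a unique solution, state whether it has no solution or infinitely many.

Row-reduce:
R1 ← R1 / (6).
R2 ← R2 − 18·R1.
R3 ← R3 − 3·R1.
R4 ← R4 − 14·R1.
R2 ← R2 / (-1).
R1 ← R1 − 1/6·R2.
R3 ← R3 + 1/2·R2.
R4 ← R4 − 47/3·R2.
Swap R3 and R4.
R3 ← R3 / (-19/3).
R1 ← R1 − 2/3·R3.
Row 4 reduces to 0 = 2, a contradiction. The system is inconsistent.

no solution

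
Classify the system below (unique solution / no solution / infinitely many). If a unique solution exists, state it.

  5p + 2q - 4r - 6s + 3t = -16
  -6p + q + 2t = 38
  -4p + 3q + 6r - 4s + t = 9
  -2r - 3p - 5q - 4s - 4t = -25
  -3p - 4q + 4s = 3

Row-reduce the augmented matrix:
R1 ← R1 / (5).
R2 ← R2 + 6·R1.
R3 ← R3 + 4·R1.
R4 ← R4 + 3·R1.
R5 ← R5 + 3·R1.
R2 ← R2 / (17/5).
R1 ← R1 − 2/5·R2.
R3 ← R3 − 23/5·R2.
R4 ← R4 + 19/5·R2.
R5 ← R5 + 14/5·R2.
R3 ← R3 / (158/17).
R1 ← R1 + 4/17·R3.
R2 ← R2 + 24/17·R3.
R4 ← R4 + 166/17·R3.
R5 ← R5 + 108/17·R3.
R4 ← R4 / (-1158/79).
R1 ← R1 + 26/79·R4.
R2 ← R2 + 156/79·R4.
R3 ← R3 − 8/79·R4.
R5 ← R5 + 386/79·R4.
R5 ← R5 / (11/3).
R1 ← R1 + 91/579·R5.
R2 ← R2 − 204/193·R5.
R3 ← R3 + 523/1158·R5.
R4 ← R4 − 13/579·R5.
Reading off the reduced rows gives p = -5, q = 6, r = -3, s = 3, t = 1.

p = -5, q = 6, r = -3, s = 3, t = 1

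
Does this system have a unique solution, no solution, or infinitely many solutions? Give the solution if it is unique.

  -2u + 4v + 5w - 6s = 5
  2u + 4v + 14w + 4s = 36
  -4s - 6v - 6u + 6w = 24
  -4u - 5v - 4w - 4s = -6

infinitely many solutions

Row-reduce:
R1 ← R1 / (-2).
R2 ← R2 − 2·R1.
R3 ← R3 + 6·R1.
R4 ← R4 + 4·R1.
R2 ← R2 / (8).
R1 ← R1 + 2·R2.
R3 ← R3 + 18·R2.
R4 ← R4 + 13·R2.
R3 ← R3 / (135/4).
R1 ← R1 − 9/4·R3.
R2 ← R2 − 19/8·R3.
R4 ← R4 − 135/8·R3.
Rank is 3 with 4 unknowns, leaving s free.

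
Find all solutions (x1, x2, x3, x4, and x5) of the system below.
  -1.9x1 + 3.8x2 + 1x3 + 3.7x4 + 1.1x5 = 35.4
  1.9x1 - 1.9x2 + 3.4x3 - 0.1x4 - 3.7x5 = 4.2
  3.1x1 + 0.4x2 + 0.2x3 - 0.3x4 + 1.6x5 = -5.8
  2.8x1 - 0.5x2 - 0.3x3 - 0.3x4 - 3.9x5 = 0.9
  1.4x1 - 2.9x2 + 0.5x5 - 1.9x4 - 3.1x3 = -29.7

x1 = -1, x2 = 4, x3 = 2, x4 = 5, x5 = -2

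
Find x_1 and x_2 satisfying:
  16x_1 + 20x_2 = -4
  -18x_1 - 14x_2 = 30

x_1 = -4, x_2 = 3

Row-reduce the augmented matrix:
R1 ← R1 / (16).
R2 ← R2 + 18·R1.
R2 ← R2 / (17/2).
R1 ← R1 − 5/4·R2.
Reading off the reduced rows gives x_1 = -4, x_2 = 3.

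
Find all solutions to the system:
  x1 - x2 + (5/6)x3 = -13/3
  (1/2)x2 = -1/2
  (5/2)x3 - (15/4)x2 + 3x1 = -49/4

infinitely many solutions

Row-reduce:
R3 ← R3 − 3·R1.
R2 ← R2 / (1/2).
R1 ← R1 + 1·R2.
R3 ← R3 + 3/4·R2.
Rank is 2 with 3 unknowns, leaving x3 free.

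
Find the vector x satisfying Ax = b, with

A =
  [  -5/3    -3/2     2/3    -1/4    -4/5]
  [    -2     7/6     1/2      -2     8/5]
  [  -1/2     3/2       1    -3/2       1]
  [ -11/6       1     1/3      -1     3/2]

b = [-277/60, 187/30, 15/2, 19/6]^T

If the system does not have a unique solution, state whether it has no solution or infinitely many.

Row-reduce:
R1 ← R1 / (-5/3).
R2 ← R2 + 2·R1.
R3 ← R3 + 1/2·R1.
R4 ← R4 + 11/6·R1.
R2 ← R2 / (89/30).
R1 ← R1 − 9/10·R2.
R3 ← R3 − 39/20·R2.
R4 ← R4 − 53/20·R2.
R3 ← R3 / (355/356).
R1 ← R1 + 55/178·R3.
R2 ← R2 + 9/89·R3.
R4 ← R4 + 47/356·R3.
R4 ← R4 / (1069/1420).
R1 ← R1 − 81/142·R4.
R2 ← R2 + 429/710·R4.
R3 ← R3 + 219/710·R4.
Rank is 4 with 5 unknowns, leaving x_5 free.

infinitely many solutions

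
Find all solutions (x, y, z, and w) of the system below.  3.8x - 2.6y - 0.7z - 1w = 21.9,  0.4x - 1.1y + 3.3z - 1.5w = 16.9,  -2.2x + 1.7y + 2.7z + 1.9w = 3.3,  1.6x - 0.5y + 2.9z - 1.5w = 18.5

Row-reduce the augmented matrix:
R1 ← R1 / (19/5).
R2 ← R2 − 2/5·R1.
R3 ← R3 + 11/5·R1.
R4 ← R4 − 8/5·R1.
R2 ← R2 / (-157/190).
R1 ← R1 + 13/19·R2.
R3 ← R3 − 37/190·R2.
R4 ← R4 − 113/190·R2.
R3 ← R3 / (4851/1570).
R1 ← R1 + 935/314·R3.
R2 ← R2 + 641/157·R3.
R4 ← R4 − 4414/785·R3.
R4 ← R4 / (-94321/24255).
R1 ← R1 − 815/441·R4.
R2 ← R2 − 14549/4851·R4.
R3 ← R3 − 1558/4851·R4.
Reading off the reduced rows gives x = 5, y = -4, z = 5, w = 4.

x = 5, y = -4, z = 5, w = 4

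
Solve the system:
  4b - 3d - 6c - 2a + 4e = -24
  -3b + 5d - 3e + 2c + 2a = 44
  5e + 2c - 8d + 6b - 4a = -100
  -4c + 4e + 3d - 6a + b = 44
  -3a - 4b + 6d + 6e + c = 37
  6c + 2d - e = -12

Row-reduce the augmented matrix:
R1 ← R1 / (-2).
R2 ← R2 − 2·R1.
R3 ← R3 + 4·R1.
R4 ← R4 + 6·R1.
R5 ← R5 + 3·R1.
R1 ← R1 + 2·R2.
R3 ← R3 + 2·R2.
R4 ← R4 + 11·R2.
R5 ← R5 + 10·R2.
R3 ← R3 / (6).
R1 ← R1 + 5·R3.
R2 ← R2 + 4·R3.
R4 ← R4 + 30·R3.
R5 ← R5 + 30·R3.
R6 ← R6 − 6·R3.
R4 ← R4 / (44).
R1 ← R1 − 43/6·R4.
R2 ← R2 − 10/3·R4.
R3 ← R3 − 1/3·R4.
R5 ← R5 − 81/2·R4.
R5 ← R5 / (301/44).
R1 ← R1 + 67/132·R5.
R2 ← R2 − 16/33·R5.
R3 ← R3 + 5/33·R5.
R4 ← R4 + 1/22·R5.
R6 reduces to 0 = 0, so the extra equation is consistent.
Reading off the reduced rows gives a = -6, b = -6, c = -5, d = 6, e = -6.

a = -6, b = -6, c = -5, d = 6, e = -6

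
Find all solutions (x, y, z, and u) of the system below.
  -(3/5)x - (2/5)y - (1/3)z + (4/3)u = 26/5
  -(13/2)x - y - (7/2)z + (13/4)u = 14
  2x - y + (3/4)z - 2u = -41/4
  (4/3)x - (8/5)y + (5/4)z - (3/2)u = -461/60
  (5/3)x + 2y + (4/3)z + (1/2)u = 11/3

Row-reduce:
R1 ← R1 / (-3/5).
R2 ← R2 + 13/2·R1.
R3 ← R3 − 2·R1.
R4 ← R4 − 4/3·R1.
R5 ← R5 − 5/3·R1.
R2 ← R2 / (10/3).
R1 ← R1 − 2/3·R2.
R3 ← R3 + 7/3·R2.
R4 ← R4 + 112/45·R2.
R5 ← R5 − 8/9·R2.
R3 ← R3 / (-17/60).
R1 ← R1 − 8/15·R3.
R2 ← R2 − 1/30·R3.
R4 ← R4 − 533/900·R3.
R5 ← R5 − 17/45·R3.
R4 ← R4 / (-37057/2040).
R1 ← R1 + 689/68·R4.
R2 ← R2 + 543/136·R4.
R3 ← R3 − 647/34·R4.
Row 5 reduces to 0 = -2/3, a contradiction. The system is inconsistent.

no solution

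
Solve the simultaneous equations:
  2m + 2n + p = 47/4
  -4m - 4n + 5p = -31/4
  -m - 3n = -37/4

m = 5/2, n = 9/4, p = 9/4

Row-reduce the augmented matrix:
R1 ← R1 / (2).
R2 ← R2 + 4·R1.
R3 ← R3 + 1·R1.
Swap R2 and R3.
R2 ← R2 / (-2).
R1 ← R1 − 1·R2.
R3 ← R3 / (7).
R1 ← R1 − 3/4·R3.
R2 ← R2 + 1/4·R3.
Reading off the reduced rows gives m = 5/2, n = 9/4, p = 9/4.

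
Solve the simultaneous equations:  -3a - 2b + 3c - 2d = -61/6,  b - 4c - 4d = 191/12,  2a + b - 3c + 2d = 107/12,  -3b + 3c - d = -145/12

a = 0, b = 5/4, c = -3, d = -2/3

Row-reduce the augmented matrix:
R1 ← R1 / (-3).
R3 ← R3 − 2·R1.
R1 ← R1 − 2/3·R2.
R3 ← R3 + 1/3·R2.
R4 ← R4 + 3·R2.
R3 ← R3 / (-7/3).
R1 ← R1 − 5/3·R3.
R2 ← R2 + 4·R3.
R4 ← R4 + 9·R3.
R4 ← R4 / (-73/7).
R1 ← R1 − 20/7·R4.
R2 ← R2 + 20/7·R4.
R3 ← R3 − 2/7·R4.
Reading off the reduced rows gives a = 0, b = 5/4, c = -3, d = -2/3.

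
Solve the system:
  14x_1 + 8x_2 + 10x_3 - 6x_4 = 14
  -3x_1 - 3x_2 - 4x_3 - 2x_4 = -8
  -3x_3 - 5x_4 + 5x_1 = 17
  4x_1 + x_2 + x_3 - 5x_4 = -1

infinitely many solutions

Row-reduce:
R1 ← R1 / (14).
R2 ← R2 + 3·R1.
R3 ← R3 − 5·R1.
R4 ← R4 − 4·R1.
R2 ← R2 / (-9/7).
R1 ← R1 − 4/7·R2.
R3 ← R3 + 20/7·R2.
R4 ← R4 + 9/7·R2.
R3 ← R3 / (-22/9).
R1 ← R1 + 1/9·R3.
R2 ← R2 − 13/9·R3.
Rank is 3 with 4 unknowns, leaving x_4 free.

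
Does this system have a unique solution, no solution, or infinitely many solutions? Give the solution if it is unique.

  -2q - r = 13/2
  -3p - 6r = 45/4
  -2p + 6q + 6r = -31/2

Row-reduce the augmented matrix:
Swap R1 and R2.
R1 ← R1 / (-3).
R3 ← R3 + 2·R1.
R2 ← R2 / (-2).
R3 ← R3 − 6·R2.
R3 ← R3 / (7).
R1 ← R1 − 2·R3.
R2 ← R2 − 1/2·R3.
Reading off the reduced rows gives p = -11/4, q = -3, r = -1/2.

p = -11/4, q = -3, r = -1/2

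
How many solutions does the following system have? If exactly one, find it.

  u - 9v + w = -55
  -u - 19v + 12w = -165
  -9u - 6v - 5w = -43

u = 3, v = 6, w = -4

Row-reduce the augmented matrix:
R2 ← R2 + 1·R1.
R3 ← R3 + 9·R1.
R2 ← R2 / (-28).
R1 ← R1 + 9·R2.
R3 ← R3 + 87·R2.
R3 ← R3 / (-1019/28).
R1 ← R1 + 89/28·R3.
R2 ← R2 + 13/28·R3.
Reading off the reduced rows gives u = 3, v = 6, w = -4.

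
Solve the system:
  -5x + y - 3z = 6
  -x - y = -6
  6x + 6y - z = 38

Row-reduce the augmented matrix:
R1 ← R1 / (-5).
R2 ← R2 + 1·R1.
R3 ← R3 − 6·R1.
R2 ← R2 / (-6/5).
R1 ← R1 + 1/5·R2.
R3 ← R3 − 36/5·R2.
R3 ← R3 / (-1).
R1 ← R1 − 1/2·R3.
R2 ← R2 + 1/2·R3.
Reading off the reduced rows gives x = 1, y = 5, z = -2.

x = 1, y = 5, z = -2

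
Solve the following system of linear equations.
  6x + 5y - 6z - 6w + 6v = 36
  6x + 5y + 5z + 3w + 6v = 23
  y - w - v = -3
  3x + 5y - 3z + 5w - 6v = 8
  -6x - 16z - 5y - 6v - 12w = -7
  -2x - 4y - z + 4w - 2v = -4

Row-reduce:
R1 ← R1 / (6).
R2 ← R2 − 6·R1.
R4 ← R4 − 3·R1.
R5 ← R5 + 6·R1.
R6 ← R6 + 2·R1.
Swap R2 and R3.
R1 ← R1 − 5/6·R2.
R4 ← R4 − 5/2·R2.
R6 ← R6 + 7/3·R2.
R3 ← R3 / (11).
R1 ← R1 + 1·R3.
R5 ← R5 + 22·R3.
R6 ← R6 + 3·R3.
R4 ← R4 / (21/2).
R1 ← R1 − 43/66·R4.
R2 ← R2 + 1·R4.
R3 ← R3 − 9/11·R4.
R6 ← R6 − 70/33·R4.
Swap R5 and R6.
R5 ← R5 / (-101/99).
R1 ← R1 − 1550/693·R5.
R2 ← R2 + 34/21·R5.
R3 ← R3 − 39/77·R5.
R4 ← R4 + 13/21·R5.
Row 6 reduces to 0 = 3, a contradiction. The system is inconsistent.

no solution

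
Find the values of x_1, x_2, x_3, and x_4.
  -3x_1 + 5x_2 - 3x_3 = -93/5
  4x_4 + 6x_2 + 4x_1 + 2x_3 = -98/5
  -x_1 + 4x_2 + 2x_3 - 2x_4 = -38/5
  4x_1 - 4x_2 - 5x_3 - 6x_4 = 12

Row-reduce the augmented matrix:
R1 ← R1 / (-3).
R2 ← R2 − 4·R1.
R3 ← R3 + 1·R1.
R4 ← R4 − 4·R1.
R2 ← R2 / (38/3).
R1 ← R1 + 5/3·R2.
R3 ← R3 − 7/3·R2.
R4 ← R4 − 8/3·R2.
R3 ← R3 / (64/19).
R1 ← R1 − 14/19·R3.
R2 ← R2 + 3/19·R3.
R4 ← R4 + 163/19·R3.
R4 ← R4 / (-221/16).
R1 ← R1 − 9/8·R4.
R2 ← R2 − 3/16·R4.
R3 ← R3 + 13/16·R4.
Reading off the reduced rows gives x_1 = 0, x_2 = -3, x_3 = 6/5, x_4 = -1.

x_1 = 0, x_2 = -3, x_3 = 6/5, x_4 = -1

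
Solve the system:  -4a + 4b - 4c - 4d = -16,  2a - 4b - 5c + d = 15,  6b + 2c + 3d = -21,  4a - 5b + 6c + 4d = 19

a = 2, b = -3, c = 0, d = -1

Row-reduce the augmented matrix:
R1 ← R1 / (-4).
R2 ← R2 − 2·R1.
R4 ← R4 − 4·R1.
R2 ← R2 / (-2).
R1 ← R1 + 1·R2.
R3 ← R3 − 6·R2.
R4 ← R4 + 1·R2.
R3 ← R3 / (-19).
R1 ← R1 − 9/2·R3.
R2 ← R2 − 7/2·R3.
R4 ← R4 − 11/2·R3.
R4 ← R4 / (1/2).
R1 ← R1 − 3/2·R4.
R2 ← R2 − 1/2·R4.
Reading off the reduced rows gives a = 2, b = -3, c = 0, d = -1.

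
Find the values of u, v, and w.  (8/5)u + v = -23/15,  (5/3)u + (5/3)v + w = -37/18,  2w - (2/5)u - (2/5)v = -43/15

Row-reduce the augmented matrix:
R1 ← R1 / (8/5).
R2 ← R2 − 5/3·R1.
R3 ← R3 + 2/5·R1.
R2 ← R2 / (5/8).
R1 ← R1 − 5/8·R2.
R3 ← R3 + 3/20·R2.
R3 ← R3 / (56/25).
R1 ← R1 + 1·R3.
R2 ← R2 − 8/5·R3.
Reading off the reduced rows gives u = -2, v = 5/3, w = -3/2.

u = -2, v = 5/3, w = -3/2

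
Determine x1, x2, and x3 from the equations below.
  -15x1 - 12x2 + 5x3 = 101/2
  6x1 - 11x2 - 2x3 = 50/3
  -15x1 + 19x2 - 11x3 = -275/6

x1 = -1, x2 = -7/3, x3 = 3/2

Row-reduce the augmented matrix:
R1 ← R1 / (-15).
R2 ← R2 − 6·R1.
R3 ← R3 + 15·R1.
R2 ← R2 / (-79/5).
R1 ← R1 − 4/5·R2.
R3 ← R3 − 31·R2.
R3 ← R3 / (-16).
R1 ← R1 + 1/3·R3.
Reading off the reduced rows gives x1 = -1, x2 = -7/3, x3 = 3/2.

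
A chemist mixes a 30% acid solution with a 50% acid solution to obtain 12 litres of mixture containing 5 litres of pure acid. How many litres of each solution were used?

litres of solution A: 5, litres of solution B: 7

Let a = litres of solution A, b = litres of solution B.
  b + a = 12
  (3/10)a + (1/2)b = 5
From equation 1: a = 12 − b.
Substitute into equation 2 and solve: b = 7.
Then a = 5.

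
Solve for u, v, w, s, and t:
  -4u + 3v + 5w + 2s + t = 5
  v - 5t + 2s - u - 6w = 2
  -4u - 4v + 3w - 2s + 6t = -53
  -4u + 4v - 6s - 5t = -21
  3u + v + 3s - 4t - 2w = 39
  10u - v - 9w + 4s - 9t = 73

Row-reduce the augmented matrix:
R1 ← R1 / (-4).
R2 ← R2 + 1·R1.
R3 ← R3 + 4·R1.
R4 ← R4 + 4·R1.
R5 ← R5 − 3·R1.
R6 ← R6 − 10·R1.
R2 ← R2 / (1/4).
R1 ← R1 + 3/4·R2.
R3 ← R3 + 7·R2.
R4 ← R4 − 1·R2.
R5 ← R5 − 13/4·R2.
R6 ← R6 − 13/2·R2.
R3 ← R3 / (-205).
R1 ← R1 + 23·R3.
R2 ← R2 + 29·R3.
R4 ← R4 − 24·R3.
R5 ← R5 − 96·R3.
R6 ← R6 − 192·R3.
R4 ← R4 / (-1958/205).
R1 ← R1 + 54/205·R4.
R2 ← R2 − 128/205·R4.
R3 ← R3 + 38/205·R4.
R5 ← R5 − 573/205·R4.
R6 ← R6 − 1146/205·R4.
R5 ← R5 / (-3863/1958).
R1 ← R1 + 23/979·R5.
R2 ← R2 + 997/979·R5.
R3 ← R3 − 709/979·R5.
R4 ← R4 − 333/1958·R5.
R6 ← R6 + 3863/979·R5.
R6 reduces to 0 = 0, so the extra equation is consistent.
Reading off the reduced rows gives u = 6, v = 3, w = 3, s = 4, t = -3.

u = 6, v = 3, w = 3, s = 4, t = -3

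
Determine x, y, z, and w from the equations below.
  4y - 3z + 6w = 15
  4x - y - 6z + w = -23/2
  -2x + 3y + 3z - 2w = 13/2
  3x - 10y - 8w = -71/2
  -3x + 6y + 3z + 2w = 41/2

Row-reduce the augmented matrix:
Swap R1 and R2.
R1 ← R1 / (4).
R3 ← R3 + 2·R1.
R4 ← R4 − 3·R1.
R5 ← R5 + 3·R1.
R2 ← R2 / (4).
R1 ← R1 + 1/4·R2.
R3 ← R3 − 5/2·R2.
R4 ← R4 + 37/4·R2.
R5 ← R5 − 21/4·R2.
R3 ← R3 / (15/8).
R1 ← R1 + 27/16·R3.
R2 ← R2 + 3/4·R3.
R4 ← R4 + 39/16·R3.
R5 ← R5 − 39/16·R3.
R4 ← R4 / (-17/10).
R1 ← R1 + 41/10·R4.
R2 ← R2 + 3/5·R4.
R3 ← R3 + 14/5·R4.
R5 ← R5 − 17/10·R4.
R5 reduces to 0 = 0, so the extra equation is consistent.
Reading off the reduced rows gives x = -3/2, y = 3/2, z = 1, w = 2.

x = -3/2, y = 3/2, z = 1, w = 2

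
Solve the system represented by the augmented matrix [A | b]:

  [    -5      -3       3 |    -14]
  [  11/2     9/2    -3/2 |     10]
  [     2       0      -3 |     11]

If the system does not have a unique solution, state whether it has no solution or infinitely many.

infinitely many solutions

Row-reduce:
R1 ← R1 / (-5).
R2 ← R2 − 11/2·R1.
R3 ← R3 − 2·R1.
R2 ← R2 / (6/5).
R1 ← R1 − 3/5·R2.
R3 ← R3 + 6/5·R2.
Rank is 2 with 3 unknowns, leaving x_3 free.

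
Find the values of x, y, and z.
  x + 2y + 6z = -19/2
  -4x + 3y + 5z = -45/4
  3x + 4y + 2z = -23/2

x = 0, y = -5/2, z = -3/4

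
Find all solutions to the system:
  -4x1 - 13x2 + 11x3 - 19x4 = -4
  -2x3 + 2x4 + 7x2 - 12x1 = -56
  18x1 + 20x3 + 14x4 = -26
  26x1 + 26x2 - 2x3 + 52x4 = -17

Row-reduce:
R1 ← R1 / (-4).
R2 ← R2 + 12·R1.
R3 ← R3 − 18·R1.
R4 ← R4 − 26·R1.
R2 ← R2 / (46).
R1 ← R1 − 13/4·R2.
R3 ← R3 + 117/2·R2.
R4 ← R4 + 117/2·R2.
R3 ← R3 / (2299/92).
R1 ← R1 + 51/184·R3.
R2 ← R2 + 35/46·R3.
R4 ← R4 − 2299/92·R3.
Row 4 reduces to 0 = 1, a contradiction. The system is inconsistent.

no solution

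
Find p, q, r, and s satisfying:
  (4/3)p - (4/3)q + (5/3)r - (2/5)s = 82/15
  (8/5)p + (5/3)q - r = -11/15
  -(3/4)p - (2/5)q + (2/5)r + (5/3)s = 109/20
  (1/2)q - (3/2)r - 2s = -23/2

Row-reduce the augmented matrix:
R1 ← R1 / (4/3).
R2 ← R2 − 8/5·R1.
R3 ← R3 + 3/4·R1.
R2 ← R2 / (49/15).
R1 ← R1 + 1·R2.
R3 ← R3 + 23/20·R2.
R4 ← R4 − 1/2·R2.
R3 ← R3 / (1103/3920).
R1 ← R1 − 65/196·R3.
R2 ← R2 + 45/49·R3.
R4 ← R4 + 51/49·R3.
R4 ← R4 / (21422/5515).
R1 ← R1 + 6788/3309·R4.
R2 ← R2 − 29802/5515·R4.
R3 ← R3 − 94706/16545·R4.
Reading off the reduced rows gives p = 1, q = 1, r = 4, s = 3.

p = 1, q = 1, r = 4, s = 3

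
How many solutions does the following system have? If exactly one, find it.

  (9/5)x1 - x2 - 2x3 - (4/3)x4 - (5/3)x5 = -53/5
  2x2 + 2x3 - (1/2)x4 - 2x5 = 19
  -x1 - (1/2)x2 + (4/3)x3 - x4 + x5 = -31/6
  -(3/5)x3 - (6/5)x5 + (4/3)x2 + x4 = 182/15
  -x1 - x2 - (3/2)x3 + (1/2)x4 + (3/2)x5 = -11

x1 = -2, x2 = 1, x3 = 4, x4 = 6, x5 = -6

Row-reduce the augmented matrix:
R1 ← R1 / (9/5).
R3 ← R3 + 1·R1.
R5 ← R5 + 1·R1.
R2 ← R2 / (2).
R1 ← R1 + 5/9·R2.
R3 ← R3 + 19/18·R2.
R4 ← R4 − 4/3·R2.
R5 ← R5 + 14/9·R2.
R3 ← R3 / (23/18).
R1 ← R1 + 5/9·R3.
R2 ← R2 − 1·R3.
R4 ← R4 + 29/15·R3.
R5 ← R5 + 19/18·R3.
R4 ← R4 / (-7037/4140).
R1 ← R1 + 725/414·R4.
R2 ← R2 − 91/69·R4.
R3 ← R3 + 433/276·R4.
R5 ← R5 + 3785/1656·R4.
R5 ← R5 / (1069/42222).
R1 ← R1 + 10885/21111·R5.
R2 ← R2 + 9012/7037·R5.
R3 ← R3 − 3374/7037·R5.
R4 ← R4 − 5596/7037·R5.
Reading off the reduced rows gives x1 = -2, x2 = 1, x3 = 4, x4 = 6, x5 = -6.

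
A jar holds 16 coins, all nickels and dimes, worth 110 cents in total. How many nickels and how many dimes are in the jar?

nickels: 10, dimes: 6

Let n = nickels, d = dimes.
  n + d = 16
  5n + 10d = 110
From equation 1: n = 16 − d.
Substitute into equation 2 and solve: d = 6.
Then n = 10.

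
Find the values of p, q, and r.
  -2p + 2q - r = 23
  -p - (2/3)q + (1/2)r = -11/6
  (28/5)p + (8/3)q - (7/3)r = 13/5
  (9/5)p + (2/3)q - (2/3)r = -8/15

p = -4, q = 5, r = -5

Row-reduce the augmented matrix:
R1 ← R1 / (-2).
R2 ← R2 + 1·R1.
R3 ← R3 − 28/5·R1.
R4 ← R4 − 9/5·R1.
R2 ← R2 / (-5/3).
R1 ← R1 + 1·R2.
R3 ← R3 − 124/15·R2.
R4 ← R4 − 37/15·R2.
R3 ← R3 / (-13/75).
R1 ← R1 + 1/10·R3.
R2 ← R2 + 3/5·R3.
R4 ← R4 + 13/150·R3.
R4 reduces to 0 = 0, so the extra equation is consistent.
Reading off the reduced rows gives p = -4, q = 5, r = -5.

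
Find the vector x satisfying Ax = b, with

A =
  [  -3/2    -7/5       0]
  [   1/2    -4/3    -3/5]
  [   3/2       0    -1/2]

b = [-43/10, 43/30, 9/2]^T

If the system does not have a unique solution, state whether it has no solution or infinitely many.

Row-reduce the augmented matrix:
R1 ← R1 / (-3/2).
R2 ← R2 − 1/2·R1.
R3 ← R3 − 3/2·R1.
R2 ← R2 / (-9/5).
R1 ← R1 − 14/15·R2.
R3 ← R3 + 7/5·R2.
R3 ← R3 / (-1/30).
R1 ← R1 + 14/45·R3.
R2 ← R2 − 1/3·R3.
Reading off the reduced rows gives x_1 = 1, x_2 = 2, x_3 = -6.

x_1 = 1, x_2 = 2, x_3 = -6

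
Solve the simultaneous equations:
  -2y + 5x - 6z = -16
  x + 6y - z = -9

Row-reduce:
R1 ← R1 / (5).
R2 ← R2 − 1·R1.
R2 ← R2 / (32/5).
R1 ← R1 + 2/5·R2.
Rank is 2 with 3 unknowns, leaving z free.

infinitely many solutions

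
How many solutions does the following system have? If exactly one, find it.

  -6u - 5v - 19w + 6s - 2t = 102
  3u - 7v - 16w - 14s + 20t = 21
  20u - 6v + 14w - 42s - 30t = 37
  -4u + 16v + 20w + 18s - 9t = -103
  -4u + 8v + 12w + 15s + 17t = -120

no solution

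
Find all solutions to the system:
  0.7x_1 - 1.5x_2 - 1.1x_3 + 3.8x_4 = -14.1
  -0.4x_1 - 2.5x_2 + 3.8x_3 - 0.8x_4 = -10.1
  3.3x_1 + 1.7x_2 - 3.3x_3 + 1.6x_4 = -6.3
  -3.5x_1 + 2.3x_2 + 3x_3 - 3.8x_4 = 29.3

x_1 = -4, x_2 = 5, x_3 = 0, x_4 = -1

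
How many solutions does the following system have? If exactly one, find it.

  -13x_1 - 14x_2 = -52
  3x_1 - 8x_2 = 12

x_1 = 4, x_2 = 0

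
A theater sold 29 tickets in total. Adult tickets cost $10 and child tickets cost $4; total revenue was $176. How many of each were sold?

adult tickets: 10, child tickets: 19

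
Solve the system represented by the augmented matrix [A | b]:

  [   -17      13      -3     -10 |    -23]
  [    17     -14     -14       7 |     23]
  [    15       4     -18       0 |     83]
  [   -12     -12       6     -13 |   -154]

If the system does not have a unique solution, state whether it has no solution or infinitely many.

x_1 = 3, x_2 = 5, x_3 = -1, x_4 = 4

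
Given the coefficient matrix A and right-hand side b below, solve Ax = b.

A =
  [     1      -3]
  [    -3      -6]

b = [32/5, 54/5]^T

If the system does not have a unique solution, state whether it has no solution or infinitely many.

Row-reduce the augmented matrix:
R2 ← R2 + 3·R1.
R2 ← R2 / (-15).
R1 ← R1 + 3·R2.
Reading off the reduced rows gives x_1 = 2/5, x_2 = -2.

x_1 = 2/5, x_2 = -2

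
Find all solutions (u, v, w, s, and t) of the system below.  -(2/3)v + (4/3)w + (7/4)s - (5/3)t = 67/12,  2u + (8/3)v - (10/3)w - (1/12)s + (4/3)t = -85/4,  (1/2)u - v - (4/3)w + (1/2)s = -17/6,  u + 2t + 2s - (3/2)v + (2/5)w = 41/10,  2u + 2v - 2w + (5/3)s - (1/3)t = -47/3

infinitely many solutions

Row-reduce:
Swap R1 and R2.
R1 ← R1 / (2).
R3 ← R3 − 1/2·R1.
R4 ← R4 − 1·R1.
R5 ← R5 − 2·R1.
R2 ← R2 / (-2/3).
R1 ← R1 − 4/3·R2.
R3 ← R3 + 5/3·R2.
R4 ← R4 + 17/6·R2.
R5 ← R5 + 2/3·R2.
R3 ← R3 / (-23/6).
R1 ← R1 − 1·R3.
R2 ← R2 + 2·R3.
R4 ← R4 + 18/5·R3.
R4 ← R4 / (-1961/1104).
R1 ← R1 − 677/276·R4.
R2 ← R2 + 113/184·R4.
R3 ← R3 − 185/184·R4.
Rank is 4 with 5 unknowns, leaving t free.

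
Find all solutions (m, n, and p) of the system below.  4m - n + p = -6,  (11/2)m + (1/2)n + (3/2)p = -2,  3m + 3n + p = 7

Row-reduce:
R1 ← R1 / (4).
R2 ← R2 − 11/2·R1.
R3 ← R3 − 3·R1.
R2 ← R2 / (15/8).
R1 ← R1 + 1/4·R2.
R3 ← R3 − 15/4·R2.
Row 3 reduces to 0 = -1, a contradiction. The system is inconsistent.

no solution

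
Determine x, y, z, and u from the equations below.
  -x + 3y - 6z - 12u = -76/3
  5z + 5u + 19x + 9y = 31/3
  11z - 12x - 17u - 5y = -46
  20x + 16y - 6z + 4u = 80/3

Row-reduce the augmented matrix:
R1 ← R1 / (-1).
R2 ← R2 − 19·R1.
R3 ← R3 + 12·R1.
R4 ← R4 − 20·R1.
R2 ← R2 / (66).
R1 ← R1 + 3·R2.
R3 ← R3 + 41·R2.
R4 ← R4 − 76·R2.
R3 ← R3 / (1009/66).
R1 ← R1 − 23/22·R3.
R2 ← R2 + 109/66·R3.
R4 ← R4 + 16/33·R3.
R4 ← R4 / (20606/1009).
R1 ← R1 − 2676/1009·R4.
R2 ← R2 + 4666/1009·R4.
R3 ← R3 + 761/1009·R4.
Reading off the reduced rows gives x = -5/3, y = 3, z = 0, u = 3.

x = -5/3, y = 3, z = 0, u = 3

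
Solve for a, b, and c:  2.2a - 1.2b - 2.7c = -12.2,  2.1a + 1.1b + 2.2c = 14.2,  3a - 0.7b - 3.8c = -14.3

a = 1, b = 3, c = 4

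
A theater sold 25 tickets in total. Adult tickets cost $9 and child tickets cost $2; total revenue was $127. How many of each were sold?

adult tickets: 11, child tickets: 14

Let a = adult tickets, c = child tickets.
  a + c = 25
  9a + 2c = 127
Row-reduce the augmented matrix:
R2 ← R2 − 9·R1.
R2 ← R2 / (-7).
R1 ← R1 − 1·R2.
Reading off the reduced rows gives a = 11, c = 14.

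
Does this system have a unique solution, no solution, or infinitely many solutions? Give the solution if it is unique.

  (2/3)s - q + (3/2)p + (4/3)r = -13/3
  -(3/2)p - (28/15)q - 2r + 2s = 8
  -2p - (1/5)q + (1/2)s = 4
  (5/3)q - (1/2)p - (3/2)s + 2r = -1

no solution

Row-reduce:
R1 ← R1 / (3/2).
R2 ← R2 + 3/2·R1.
R3 ← R3 + 2·R1.
R4 ← R4 + 1/2·R1.
R2 ← R2 / (-43/15).
R1 ← R1 + 2/3·R2.
R3 ← R3 + 23/15·R2.
R4 ← R4 − 4/3·R2.
R3 ← R3 / (826/387).
R1 ← R1 − 404/387·R3.
R2 ← R2 − 10/43·R3.
R4 ← R4 − 826/387·R3.
Row 4 reduces to 0 = 3, a contradiction. The system is inconsistent.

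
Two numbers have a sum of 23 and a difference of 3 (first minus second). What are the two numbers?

Let x = first number, y = second number.
  y + x = 23
  x - y = 3
From equation 1: x = 23 − y.
Substitute into equation 2 and solve: y = 10.
Then x = 13.

first number: 13, second number: 10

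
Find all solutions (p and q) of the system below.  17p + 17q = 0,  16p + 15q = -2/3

p = -2/3, q = 2/3

Row-reduce the augmented matrix:
R1 ← R1 / (17).
R2 ← R2 − 16·R1.
R2 ← R2 / (-1).
R1 ← R1 − 1·R2.
Reading off the reduced rows gives p = -2/3, q = 2/3.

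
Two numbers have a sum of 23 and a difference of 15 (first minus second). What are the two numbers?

first number: 19, second number: 4

Let x = first number, y = second number.
  x + y = 23
  x - y = 15
From equation 1: x = 23 − y.
Substitute into equation 2 and solve: y = 4.
Then x = 19.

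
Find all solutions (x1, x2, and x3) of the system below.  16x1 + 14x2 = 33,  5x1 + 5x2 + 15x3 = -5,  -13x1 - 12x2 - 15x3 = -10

no solution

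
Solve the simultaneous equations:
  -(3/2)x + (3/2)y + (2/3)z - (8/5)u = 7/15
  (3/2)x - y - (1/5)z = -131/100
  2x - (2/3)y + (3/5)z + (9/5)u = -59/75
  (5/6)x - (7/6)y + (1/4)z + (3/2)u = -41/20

x = 1/2, y = 5/2, z = -11/5, u = 2/3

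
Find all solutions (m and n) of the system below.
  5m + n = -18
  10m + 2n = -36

infinitely many solutions

Row-reduce:
R1 ← R1 / (5).
R2 ← R2 − 10·R1.
Rank is 1 with 2 unknowns, leaving n free.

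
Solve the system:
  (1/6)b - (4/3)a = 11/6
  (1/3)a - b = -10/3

a = -1, b = 3

Row-reduce the augmented matrix:
R1 ← R1 / (-4/3).
R2 ← R2 − 1/3·R1.
R2 ← R2 / (-23/24).
R1 ← R1 + 1/8·R2.
Reading off the reduced rows gives a = -1, b = 3.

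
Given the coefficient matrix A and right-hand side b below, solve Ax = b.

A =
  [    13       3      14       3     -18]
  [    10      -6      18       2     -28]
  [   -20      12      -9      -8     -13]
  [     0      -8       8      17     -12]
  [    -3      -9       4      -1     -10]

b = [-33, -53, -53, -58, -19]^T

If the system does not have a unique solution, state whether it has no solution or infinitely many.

Row-reduce:
R1 ← R1 / (13).
R2 ← R2 − 10·R1.
R3 ← R3 + 20·R1.
R5 ← R5 + 3·R1.
R2 ← R2 / (-108/13).
R1 ← R1 − 3/13·R2.
R3 ← R3 − 216/13·R2.
R4 ← R4 + 8·R2.
R5 ← R5 + 108/13·R2.
R3 ← R3 / (27).
R1 ← R1 − 23/18·R3.
R2 ← R2 + 47/54·R3.
R4 ← R4 − 28/27·R3.
R4 ← R4 / (12721/729).
R1 ← R1 − 100/243·R4.
R2 ← R2 + 67/729·R4.
R3 ← R3 + 4/27·R4.
Row 5 reduces to 0 = 1, a contradiction. The system is inconsistent.

no solution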